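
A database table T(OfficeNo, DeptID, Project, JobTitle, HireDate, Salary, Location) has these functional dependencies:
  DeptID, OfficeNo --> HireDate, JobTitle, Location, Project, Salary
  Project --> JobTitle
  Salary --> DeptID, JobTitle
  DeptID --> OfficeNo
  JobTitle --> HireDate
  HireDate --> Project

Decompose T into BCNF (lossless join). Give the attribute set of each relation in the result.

{DeptID, Location, OfficeNo, Project, Salary}; {HireDate, JobTitle, Project}

Candidate keys of the original relation: {DeptID}, {Salary}.
Within {DeptID, HireDate, JobTitle, Location, OfficeNo, Project, Salary}: {Project}⁺ ∩ {DeptID, HireDate, JobTitle, Location, OfficeNo, Project, Salary} = {HireDate, JobTitle, Project}, not the whole set, so Project --> HireDate, JobTitle violates BCNF; decompose into {HireDate, JobTitle, Project} and {DeptID, Location, OfficeNo, Project, Salary}.
{HireDate, JobTitle, Project} is in BCNF.
{DeptID, Location, OfficeNo, Project, Salary} is in BCNF.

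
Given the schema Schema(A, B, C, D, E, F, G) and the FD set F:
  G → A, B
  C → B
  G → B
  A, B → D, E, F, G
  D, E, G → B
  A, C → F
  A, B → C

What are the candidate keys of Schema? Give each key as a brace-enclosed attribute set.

{A, B}, {A, C}, {G}

{G}⁺ = {A, B, C, D, E, F, G} — all of the relation — so {G} is a candidate key.
{A, B}⁺ = {A, B, C, D, E, F, G} — all of the relation — so {A, B} is a candidate key.
{A, C}⁺ = {A, B, C, D, E, F, G} — all of the relation — so {A, C} is a candidate key.
These are minimal and exhaustive — every other superkey contains one of them.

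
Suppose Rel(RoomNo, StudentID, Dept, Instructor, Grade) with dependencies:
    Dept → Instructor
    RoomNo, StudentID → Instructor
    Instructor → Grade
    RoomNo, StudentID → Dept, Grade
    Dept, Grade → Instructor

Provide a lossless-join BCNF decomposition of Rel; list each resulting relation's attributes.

Candidate key of the original relation: {RoomNo, StudentID}.
In {Dept, Grade, Instructor, RoomNo, StudentID}, {Dept} is not a superkey ({Dept}⁺ restricted to this set is {Dept, Grade, Instructor}), so split on Dept → Grade, Instructor into {Dept, Grade, Instructor} and {Dept, RoomNo, StudentID}.
In {Dept, Grade, Instructor}, {Instructor} is not a superkey ({Instructor}⁺ restricted to this set is {Grade, Instructor}), so split on Instructor → Grade into {Grade, Instructor} and {Dept, Instructor}.
{Grade, Instructor}: every determinant is a superkey — BCNF.
{Dept, Instructor}: every determinant is a superkey — BCNF.
{Dept, RoomNo, StudentID}: every determinant is a superkey — BCNF.

{Dept, Instructor}; {Dept, RoomNo, StudentID}; {Grade, Instructor}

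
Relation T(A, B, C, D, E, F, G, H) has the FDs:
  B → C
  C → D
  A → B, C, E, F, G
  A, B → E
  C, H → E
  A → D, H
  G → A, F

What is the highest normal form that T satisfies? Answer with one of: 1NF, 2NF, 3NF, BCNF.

2NF

Candidate keys: {A}, {G}. Prime attributes: {A, G}.
For B → C we have {B}⁺ = {B, C, D}; {B} is not a superkey, so BCNF fails.
B → C determines the non-prime attribute {C} from a non-superkey — 3NF is violated.
All keys have size 1, which rules out partial dependencies — 2NF is satisfied.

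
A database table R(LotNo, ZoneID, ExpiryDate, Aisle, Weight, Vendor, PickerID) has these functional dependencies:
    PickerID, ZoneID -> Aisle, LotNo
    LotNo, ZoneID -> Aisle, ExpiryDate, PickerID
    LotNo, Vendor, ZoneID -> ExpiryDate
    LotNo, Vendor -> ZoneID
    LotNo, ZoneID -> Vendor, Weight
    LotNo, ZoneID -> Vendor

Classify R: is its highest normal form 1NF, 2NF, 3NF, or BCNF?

BCNF

Candidate keys: {LotNo, Vendor}, {LotNo, ZoneID}, {PickerID, ZoneID}. Prime attributes: {LotNo, PickerID, Vendor, ZoneID}.
The left-hand side of every FD is a superkey, so BCNF is satisfied.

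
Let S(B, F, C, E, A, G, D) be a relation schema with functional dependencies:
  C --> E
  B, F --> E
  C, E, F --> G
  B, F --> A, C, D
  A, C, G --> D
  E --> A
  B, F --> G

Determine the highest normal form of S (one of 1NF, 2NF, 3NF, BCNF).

Candidate key: {B, F}. Prime attributes: {B, F}.
C --> E: {C}⁺ = {A, C, E}, which is not all of the attributes, so the left side is not a superkey — BCNF is violated.
Because {E} is non-prime and the left side of C --> E is not a superkey, the relation is not in 3NF.
No proper subset of a key has a non-prime attribute in its closure, so there is no partial dependency; 2NF holds.

2NF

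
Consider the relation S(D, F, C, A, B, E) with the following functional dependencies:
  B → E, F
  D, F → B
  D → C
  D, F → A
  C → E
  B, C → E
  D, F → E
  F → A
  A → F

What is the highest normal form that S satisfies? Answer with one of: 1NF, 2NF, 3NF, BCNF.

1NF

Candidate keys: {A, D}, {B, D}, {D, F}. Prime attributes: {A, B, D, F}.
B → E, F breaks BCNF: {B}⁺ = {A, B, E, F}, so {B} is not a superkey.
B → E, F has non-prime {E} on the right and a non-superkey on the left, so 3NF fails.
The proper key subset {D} of {A, D} determines non-prime {C, E}, so the relation is not even in 2NF.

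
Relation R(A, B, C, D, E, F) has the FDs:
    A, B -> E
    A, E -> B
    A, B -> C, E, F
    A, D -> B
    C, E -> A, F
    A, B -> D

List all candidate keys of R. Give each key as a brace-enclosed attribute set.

{A, B}⁺ = {A, B, C, D, E, F} — all of the relation — so {A, B} is a candidate key.
{A, D}⁺ = {A, B, C, D, E, F} — all of the relation — so {A, D} is a candidate key.
{A, E}⁺ = {A, B, C, D, E, F} — all of the relation — so {A, E} is a candidate key.
{C, E}⁺ = {A, B, C, D, E, F} — all of the relation — so {C, E} is a candidate key.
These are minimal and exhaustive — every other superkey contains one of them.

{A, B}, {A, D}, {A, E}, {C, E}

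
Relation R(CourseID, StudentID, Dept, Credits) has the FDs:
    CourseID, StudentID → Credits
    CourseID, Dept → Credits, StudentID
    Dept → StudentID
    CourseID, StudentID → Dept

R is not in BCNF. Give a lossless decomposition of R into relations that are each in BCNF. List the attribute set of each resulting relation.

Candidate keys of the original relation: {CourseID, Dept}, {CourseID, StudentID}.
{CourseID, Credits, Dept, StudentID}: {Dept} determines {Dept, StudentID} here but is not a superkey — split on Dept → StudentID, giving {Dept, StudentID} and {CourseID, Credits, Dept}.
{Dept, StudentID}: every determinant is a superkey — BCNF.
{CourseID, Credits, Dept}: every determinant is a superkey — BCNF.

{CourseID, Credits, Dept}; {Dept, StudentID}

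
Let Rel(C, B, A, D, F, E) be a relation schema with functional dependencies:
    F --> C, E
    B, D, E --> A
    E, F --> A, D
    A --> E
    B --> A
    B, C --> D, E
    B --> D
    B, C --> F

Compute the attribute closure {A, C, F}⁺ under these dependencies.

{A, C, D, E, F}

Start with {A, C, F}.
F --> C, E applies; add {E} → now {A, C, E, F}.
E, F --> A, D applies; add {D} → now {A, C, D, E, F}.
No further FD applies.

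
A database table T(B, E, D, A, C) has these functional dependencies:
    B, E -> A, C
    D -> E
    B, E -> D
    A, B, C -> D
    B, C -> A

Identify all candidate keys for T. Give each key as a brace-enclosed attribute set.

{B} never appears on the right of any FD, so every key must include it.
{B, C}⁺ = {A, B, C, D, E} — all of the relation — so {B, C} is a candidate key.
{B, D}⁺ = {A, B, C, D, E} — all of the relation — so {B, D} is a candidate key.
{B, E}⁺ = {A, B, C, D, E} — all of the relation — so {B, E} is a candidate key.
No proper subset of any of these is a key, and no other minimal superkey exists.

{B, C}, {B, D}, {B, E}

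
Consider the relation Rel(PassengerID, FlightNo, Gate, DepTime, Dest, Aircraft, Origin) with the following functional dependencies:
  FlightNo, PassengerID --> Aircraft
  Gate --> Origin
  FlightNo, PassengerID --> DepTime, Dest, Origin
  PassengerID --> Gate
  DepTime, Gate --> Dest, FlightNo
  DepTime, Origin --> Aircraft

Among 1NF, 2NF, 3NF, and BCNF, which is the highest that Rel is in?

1NF

Candidate keys: {DepTime, PassengerID}, {FlightNo, PassengerID}. Prime attributes: {DepTime, FlightNo, PassengerID}.
Gate --> Origin: {Gate}⁺ = {Gate, Origin}, which is not all of the attributes, so the left side is not a superkey — BCNF is violated.
Gate --> Origin has non-prime {Origin} on the right and a non-superkey on the left, so 3NF fails.
{PassengerID} is a proper subset of the key {DepTime, PassengerID}, and {PassengerID}⁺ contains the non-prime attributes {Gate, Origin} — a partial dependency, so 2NF is violated.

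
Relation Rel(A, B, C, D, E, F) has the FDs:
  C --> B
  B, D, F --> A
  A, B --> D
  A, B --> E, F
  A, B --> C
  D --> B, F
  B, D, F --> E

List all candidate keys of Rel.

{A, B}, {A, C}, {D}

{D} is a candidate key since {D}⁺ = {A, B, C, D, E, F} covers every attribute.
{A, B} is a candidate key since {A, B}⁺ = {A, B, C, D, E, F} covers every attribute.
{A, C} is a candidate key since {A, C}⁺ = {A, B, C, D, E, F} covers every attribute.
Any other superkey properly contains one of these, so there are no further candidate keys.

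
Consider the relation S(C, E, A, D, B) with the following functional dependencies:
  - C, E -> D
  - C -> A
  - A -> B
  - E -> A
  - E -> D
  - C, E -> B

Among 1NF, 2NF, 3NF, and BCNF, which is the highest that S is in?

1NF

Candidate key: {C, E}. Prime attributes: {C, E}.
C -> A: {C}⁺ = {A, B, C}, which is not all of the attributes, so the left side is not a superkey — BCNF is violated.
C -> A has non-prime {A} on the right and a non-superkey on the left, so 3NF fails.
{C} is a proper subset of the key {C, E}, and {C}⁺ contains the non-prime attributes {A, B} — a partial dependency, so 2NF is violated.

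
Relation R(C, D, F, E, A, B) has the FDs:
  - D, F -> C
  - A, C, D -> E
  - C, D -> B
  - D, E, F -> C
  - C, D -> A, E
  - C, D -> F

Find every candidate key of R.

No FD produces {D}, so it must be in every candidate key.
{C, D}⁺ = {A, B, C, D, E, F} — all of the relation — so {C, D} is a candidate key.
{D, F}⁺ = {A, B, C, D, E, F} — all of the relation — so {D, F} is a candidate key.
No proper subset of any of these is a key, and no other minimal superkey exists.

{C, D}, {D, F}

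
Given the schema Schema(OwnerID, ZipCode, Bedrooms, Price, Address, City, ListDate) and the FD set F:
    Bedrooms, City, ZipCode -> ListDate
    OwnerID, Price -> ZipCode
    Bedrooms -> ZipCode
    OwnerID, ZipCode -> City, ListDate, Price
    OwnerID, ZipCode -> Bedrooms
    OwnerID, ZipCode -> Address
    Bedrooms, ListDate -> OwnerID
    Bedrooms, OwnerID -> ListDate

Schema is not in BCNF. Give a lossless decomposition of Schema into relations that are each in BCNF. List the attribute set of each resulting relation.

{Address, Bedrooms, City, ListDate, OwnerID, Price}; {Bedrooms, ZipCode}

Candidate keys of the original relation: {Bedrooms, City}, {Bedrooms, ListDate}, {Bedrooms, OwnerID}, {OwnerID, Price}, {OwnerID, ZipCode}.
Within {Address, Bedrooms, City, ListDate, OwnerID, Price, ZipCode}: {Bedrooms}⁺ ∩ {Address, Bedrooms, City, ListDate, OwnerID, Price, ZipCode} = {Bedrooms, ZipCode}, not the whole set, so Bedrooms -> ZipCode violates BCNF; decompose into {Bedrooms, ZipCode} and {Address, Bedrooms, City, ListDate, OwnerID, Price}.
{Bedrooms, ZipCode} has no BCNF violation.
{Address, Bedrooms, City, ListDate, OwnerID, Price} has no BCNF violation.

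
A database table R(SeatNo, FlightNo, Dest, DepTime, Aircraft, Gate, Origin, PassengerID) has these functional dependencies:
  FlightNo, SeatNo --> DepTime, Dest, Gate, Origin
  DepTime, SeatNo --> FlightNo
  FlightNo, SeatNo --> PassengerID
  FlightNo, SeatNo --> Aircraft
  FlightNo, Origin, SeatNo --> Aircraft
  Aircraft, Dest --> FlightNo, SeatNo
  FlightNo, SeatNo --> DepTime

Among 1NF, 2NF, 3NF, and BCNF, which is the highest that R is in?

Candidate keys: {Aircraft, Dest}, {DepTime, SeatNo}, {FlightNo, SeatNo}. Prime attributes: {Aircraft, DepTime, Dest, FlightNo, SeatNo}.
Each dependency's left side is a superkey — BCNF holds.

BCNF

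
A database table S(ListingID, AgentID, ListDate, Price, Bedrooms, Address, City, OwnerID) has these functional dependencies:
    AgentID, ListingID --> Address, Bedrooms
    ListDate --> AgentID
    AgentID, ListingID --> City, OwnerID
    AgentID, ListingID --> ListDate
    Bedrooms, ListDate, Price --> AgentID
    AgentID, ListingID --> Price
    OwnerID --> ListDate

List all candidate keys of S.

Attributes never on any right-hand side: {ListingID} — every candidate key must contain it.
{AgentID, ListingID}⁺ = {Address, AgentID, Bedrooms, City, ListDate, ListingID, OwnerID, Price}, which is every attribute, so {AgentID, ListingID} is a candidate key.
{ListDate, ListingID}⁺ = {Address, AgentID, Bedrooms, City, ListDate, ListingID, OwnerID, Price}, which is every attribute, so {ListDate, ListingID} is a candidate key.
{ListingID, OwnerID}⁺ = {Address, AgentID, Bedrooms, City, ListDate, ListingID, OwnerID, Price}, which is every attribute, so {ListingID, OwnerID} is a candidate key.
No proper subset of any of these is a key, and no other minimal superkey exists.

{AgentID, ListingID}, {ListDate, ListingID}, {ListingID, OwnerID}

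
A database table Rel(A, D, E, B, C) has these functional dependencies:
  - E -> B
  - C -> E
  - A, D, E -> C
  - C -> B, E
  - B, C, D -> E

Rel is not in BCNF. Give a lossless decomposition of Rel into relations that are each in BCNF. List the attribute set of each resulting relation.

{A, C, D}; {B, E}; {C, E}

Candidate keys of the original relation: {A, C, D}, {A, D, E}.
In {A, B, C, D, E}, {E} is not a superkey ({E}⁺ restricted to this set is {B, E}), so split on E -> B into {B, E} and {A, C, D, E}.
{B, E}: every determinant is a superkey — BCNF.
In {A, C, D, E}, {C} is not a superkey ({C}⁺ restricted to this set is {C, E}), so split on C -> E into {C, E} and {A, C, D}.
{C, E}: every determinant is a superkey — BCNF.
{A, C, D}: every determinant is a superkey — BCNF.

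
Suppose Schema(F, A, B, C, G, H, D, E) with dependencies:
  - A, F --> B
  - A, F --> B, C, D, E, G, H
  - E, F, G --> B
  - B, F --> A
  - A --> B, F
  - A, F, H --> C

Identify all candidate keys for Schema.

Closure of {A} is {A, B, C, D, E, F, G, H}, the whole schema; {A} is a candidate key.
Closure of {B, F} is {A, B, C, D, E, F, G, H}, the whole schema; {B, F} is a candidate key.
Closure of {E, F, G} is {A, B, C, D, E, F, G, H}, the whole schema; {E, F, G} is a candidate key.
No proper subset of any of these is a key, and no other minimal superkey exists.

{A}, {B, F}, {E, F, G}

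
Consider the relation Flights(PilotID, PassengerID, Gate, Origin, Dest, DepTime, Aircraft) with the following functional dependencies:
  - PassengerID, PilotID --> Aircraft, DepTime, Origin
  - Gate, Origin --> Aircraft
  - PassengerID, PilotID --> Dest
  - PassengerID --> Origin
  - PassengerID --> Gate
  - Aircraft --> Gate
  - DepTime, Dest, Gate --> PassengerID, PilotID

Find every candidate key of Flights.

{Aircraft, DepTime, Dest}, {DepTime, Dest, Gate}, {DepTime, Dest, PassengerID}, {PassengerID, PilotID}

{PassengerID, PilotID}⁺ = {Aircraft, DepTime, Dest, Gate, Origin, PassengerID, PilotID} — all of the relation — so {PassengerID, PilotID} is a candidate key.
{Aircraft, DepTime, Dest}⁺ = {Aircraft, DepTime, Dest, Gate, Origin, PassengerID, PilotID} — all of the relation — so {Aircraft, DepTime, Dest} is a candidate key.
{DepTime, Dest, Gate}⁺ = {Aircraft, DepTime, Dest, Gate, Origin, PassengerID, PilotID} — all of the relation — so {DepTime, Dest, Gate} is a candidate key.
{DepTime, Dest, PassengerID}⁺ = {Aircraft, DepTime, Dest, Gate, Origin, PassengerID, PilotID} — all of the relation — so {DepTime, Dest, PassengerID} is a candidate key.
No proper subset of any of these is a key, and no other minimal superkey exists.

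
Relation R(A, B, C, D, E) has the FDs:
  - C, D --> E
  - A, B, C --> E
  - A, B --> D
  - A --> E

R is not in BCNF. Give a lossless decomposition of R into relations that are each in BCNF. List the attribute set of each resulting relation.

Candidate key of the original relation: {A, B, C}.
Within {A, B, C, D, E}: {C, D}⁺ ∩ {A, B, C, D, E} = {C, D, E}, not the whole set, so C, D --> E violates BCNF; decompose into {C, D, E} and {A, B, C, D}.
{C, D, E} has no BCNF violation.
Within {A, B, C, D}: {A, B}⁺ ∩ {A, B, C, D} = {A, B, D}, not the whole set, so A, B --> D violates BCNF; decompose into {A, B, D} and {A, B, C}.
{A, B, D} has no BCNF violation.
{A, B, C} has no BCNF violation.

{A, B, C}; {A, B, D}; {C, D, E}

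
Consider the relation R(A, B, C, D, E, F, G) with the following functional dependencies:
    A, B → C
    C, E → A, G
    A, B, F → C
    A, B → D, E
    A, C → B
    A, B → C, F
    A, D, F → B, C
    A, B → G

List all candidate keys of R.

{A, B} is a candidate key since {A, B}⁺ = {A, B, C, D, E, F, G} covers every attribute.
{A, C} is a candidate key since {A, C}⁺ = {A, B, C, D, E, F, G} covers every attribute.
{C, E} is a candidate key since {C, E}⁺ = {A, B, C, D, E, F, G} covers every attribute.
{A, D, F} is a candidate key since {A, D, F}⁺ = {A, B, C, D, E, F, G} covers every attribute.
Any other superkey properly contains one of these, so there are no further candidate keys.

{A, B}, {A, C}, {A, D, F}, {C, E}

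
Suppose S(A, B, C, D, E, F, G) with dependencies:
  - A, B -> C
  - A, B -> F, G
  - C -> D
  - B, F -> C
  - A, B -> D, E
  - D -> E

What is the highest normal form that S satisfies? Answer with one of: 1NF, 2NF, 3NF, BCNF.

2NF

Candidate key: {A, B}. Prime attributes: {A, B}.
C -> D: {C}⁺ = {C, D, E}, which is not all of the attributes, so the left side is not a superkey — BCNF is violated.
C -> D determines the non-prime attribute {D} from a non-superkey — 3NF is violated.
Checking every proper subset of each key, none determines a non-prime attribute — 2NF is satisfied.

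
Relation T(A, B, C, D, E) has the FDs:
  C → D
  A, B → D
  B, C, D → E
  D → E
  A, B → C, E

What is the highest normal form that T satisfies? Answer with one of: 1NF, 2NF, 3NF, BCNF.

Candidate key: {A, B}. Prime attributes: {A, B}.
For C → D we have {C}⁺ = {C, D, E}; {C} is not a superkey, so BCNF fails.
C → D has non-prime {D} on the right and a non-superkey on the left, so 3NF fails.
Checking every proper subset of each key, none determines a non-prime attribute — 2NF is satisfied.

2NF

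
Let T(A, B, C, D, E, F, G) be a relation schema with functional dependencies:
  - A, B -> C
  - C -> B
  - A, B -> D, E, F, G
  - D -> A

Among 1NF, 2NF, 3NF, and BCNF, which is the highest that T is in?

Candidate keys: {A, B}, {A, C}, {B, D}, {C, D}. Prime attributes: {A, B, C, D}.
For C -> B we have {C}⁺ = {B, C}; {C} is not a superkey, so BCNF fails.
Its right-hand attributes {B} are all prime, as are those of every other non-superkey FD — the relation is in 3NF.

3NF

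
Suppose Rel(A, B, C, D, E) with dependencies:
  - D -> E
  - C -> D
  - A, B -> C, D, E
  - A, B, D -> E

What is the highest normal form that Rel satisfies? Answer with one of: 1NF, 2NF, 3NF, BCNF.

2NF

Candidate key: {A, B}. Prime attributes: {A, B}.
D -> E: {D}⁺ = {D, E}, which is not all of the attributes, so the left side is not a superkey — BCNF is violated.
Because {E} is non-prime and the left side of D -> E is not a superkey, the relation is not in 3NF.
No proper subset of a key has a non-prime attribute in its closure, so there is no partial dependency; 2NF holds.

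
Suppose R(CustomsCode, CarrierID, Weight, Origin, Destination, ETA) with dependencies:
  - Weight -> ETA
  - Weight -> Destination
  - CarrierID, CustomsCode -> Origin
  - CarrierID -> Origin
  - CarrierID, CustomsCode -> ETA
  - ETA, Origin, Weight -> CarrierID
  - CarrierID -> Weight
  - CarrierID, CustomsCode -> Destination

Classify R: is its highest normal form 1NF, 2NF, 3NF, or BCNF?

1NF

Candidate keys: {CarrierID, CustomsCode}, {CustomsCode, Origin, Weight}. Prime attributes: {CarrierID, CustomsCode, Origin, Weight}.
For Weight -> ETA we have {Weight}⁺ = {Destination, ETA, Weight}; {Weight} is not a superkey, so BCNF fails.
Weight -> ETA has non-prime {ETA} on the right and a non-superkey on the left, so 3NF fails.
Since {CarrierID} ⊂ {CarrierID, CustomsCode} and {CarrierID}⁺ ⊇ {Destination, ETA} with {Destination, ETA} non-prime, there is a partial dependency; 2NF fails.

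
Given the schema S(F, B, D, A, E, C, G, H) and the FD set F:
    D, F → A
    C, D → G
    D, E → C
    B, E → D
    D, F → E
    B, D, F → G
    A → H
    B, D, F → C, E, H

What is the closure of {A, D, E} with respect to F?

Start with {A, D, E}.
D, E → C applies; add {C} → now {A, C, D, E}.
A → H applies; add {H} → now {A, C, D, E, H}.
C, D → G applies; add {G} → now {A, C, D, E, G, H}.
No further FD applies.

{A, C, D, E, G, H}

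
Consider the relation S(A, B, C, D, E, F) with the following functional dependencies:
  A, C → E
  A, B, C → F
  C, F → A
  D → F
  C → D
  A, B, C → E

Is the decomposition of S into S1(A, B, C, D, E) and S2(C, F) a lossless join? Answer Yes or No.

The shared attributes are {C} and {C}⁺ = {A, C, D, E, F}.
This includes all of S2, so the common attributes are a superkey of S2 — the join is lossless.

Yes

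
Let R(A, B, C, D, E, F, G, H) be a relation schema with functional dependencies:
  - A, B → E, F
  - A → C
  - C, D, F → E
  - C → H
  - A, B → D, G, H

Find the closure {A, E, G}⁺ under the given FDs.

Start with {A, E, G}.
A → C applies; add {C} → now {A, C, E, G}.
C → H applies; add {H} → now {A, C, E, G, H}.
No further FD applies.

{A, C, E, G, H}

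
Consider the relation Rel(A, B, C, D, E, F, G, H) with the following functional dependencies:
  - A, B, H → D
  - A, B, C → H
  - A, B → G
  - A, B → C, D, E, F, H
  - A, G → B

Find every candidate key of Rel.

{A, B}, {A, G}

{A} never appears on the right of any FD, so every key must include it.
Closure of {A, B} is {A, B, C, D, E, F, G, H}, the whole schema; {A, B} is a candidate key.
Closure of {A, G} is {A, B, C, D, E, F, G, H}, the whole schema; {A, G} is a candidate key.
These are minimal and exhaustive — every other superkey contains one of them.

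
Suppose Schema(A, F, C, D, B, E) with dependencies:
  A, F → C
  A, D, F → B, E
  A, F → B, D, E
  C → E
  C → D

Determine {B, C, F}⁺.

{B, C, D, E, F}

Start with {B, C, F}.
C → E applies; add {E} → now {B, C, E, F}.
C → D applies; add {D} → now {B, C, D, E, F}.
No further FD applies.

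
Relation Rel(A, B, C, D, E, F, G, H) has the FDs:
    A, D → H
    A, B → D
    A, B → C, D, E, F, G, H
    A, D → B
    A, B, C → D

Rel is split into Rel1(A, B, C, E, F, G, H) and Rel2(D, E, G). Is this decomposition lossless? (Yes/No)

No

Rel1 ∩ Rel2 = {E, G}; its closure under F is {E, G}.
Rel1 ⊄ {E, G} and Rel2 ⊄ {E, G}, so the split is lossy.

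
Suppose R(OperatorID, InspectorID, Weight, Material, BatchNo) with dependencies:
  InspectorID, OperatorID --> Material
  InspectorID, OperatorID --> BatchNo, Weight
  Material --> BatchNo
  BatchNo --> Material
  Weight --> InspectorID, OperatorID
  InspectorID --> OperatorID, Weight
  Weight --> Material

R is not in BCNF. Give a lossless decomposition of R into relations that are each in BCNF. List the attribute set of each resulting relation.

Candidate keys of the original relation: {InspectorID}, {Weight}.
In {BatchNo, InspectorID, Material, OperatorID, Weight}, {Material} is not a superkey ({Material}⁺ restricted to this set is {BatchNo, Material}), so split on Material --> BatchNo into {BatchNo, Material} and {InspectorID, Material, OperatorID, Weight}.
{BatchNo, Material}: every determinant is a superkey — BCNF.
{InspectorID, Material, OperatorID, Weight}: every determinant is a superkey — BCNF.

{BatchNo, Material}; {InspectorID, Material, OperatorID, Weight}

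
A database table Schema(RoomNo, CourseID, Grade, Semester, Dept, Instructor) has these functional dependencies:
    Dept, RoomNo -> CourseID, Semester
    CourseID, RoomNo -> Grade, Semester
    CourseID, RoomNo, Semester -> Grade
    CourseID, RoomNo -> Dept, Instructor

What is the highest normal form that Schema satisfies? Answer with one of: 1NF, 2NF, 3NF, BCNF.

Candidate keys: {CourseID, RoomNo}, {Dept, RoomNo}. Prime attributes: {CourseID, Dept, RoomNo}.
The left-hand side of every FD is a superkey, so BCNF is satisfied.

BCNF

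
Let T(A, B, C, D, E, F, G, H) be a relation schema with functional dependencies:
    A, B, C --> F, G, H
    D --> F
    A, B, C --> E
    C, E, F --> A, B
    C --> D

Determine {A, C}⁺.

{A, C, D, F}

Start with {A, C}.
C --> D applies; add {D} → now {A, C, D}.
D --> F applies; add {F} → now {A, C, D, F}.
No further FD applies.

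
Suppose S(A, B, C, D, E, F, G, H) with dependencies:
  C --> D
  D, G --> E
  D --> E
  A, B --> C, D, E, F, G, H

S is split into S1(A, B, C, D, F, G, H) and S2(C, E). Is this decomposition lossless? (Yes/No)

Common attributes: {C}; their closure is {C, D, E}.
This includes all of S2, so the common attributes are a superkey of S2 — the join is lossless.

Yes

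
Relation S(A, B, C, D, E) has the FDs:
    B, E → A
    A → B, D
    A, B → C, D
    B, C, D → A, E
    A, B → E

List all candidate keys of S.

{A}, {B, C, D}, {B, E}

{A}⁺ = {A, B, C, D, E} — all of the relation — so {A} is a candidate key.
{B, E}⁺ = {A, B, C, D, E} — all of the relation — so {B, E} is a candidate key.
{B, C, D}⁺ = {A, B, C, D, E} — all of the relation — so {B, C, D} is a candidate key.
Any other superkey properly contains one of these, so there are no further candidate keys.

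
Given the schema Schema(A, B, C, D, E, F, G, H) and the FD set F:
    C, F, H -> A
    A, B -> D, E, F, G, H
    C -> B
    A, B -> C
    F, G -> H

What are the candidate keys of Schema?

{A, B}⁺ = {A, B, C, D, E, F, G, H}, which is every attribute, so {A, B} is a candidate key.
{A, C}⁺ = {A, B, C, D, E, F, G, H}, which is every attribute, so {A, C} is a candidate key.
{C, F, G}⁺ = {A, B, C, D, E, F, G, H}, which is every attribute, so {C, F, G} is a candidate key.
{C, F, H}⁺ = {A, B, C, D, E, F, G, H}, which is every attribute, so {C, F, H} is a candidate key.
These are minimal and exhaustive — every other superkey contains one of them.

{A, B}, {A, C}, {C, F, G}, {C, F, H}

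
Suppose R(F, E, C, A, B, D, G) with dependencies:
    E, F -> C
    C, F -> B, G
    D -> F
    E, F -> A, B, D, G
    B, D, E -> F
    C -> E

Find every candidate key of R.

{C, D}, {C, F}, {D, E}, {E, F}

{C, D}⁺ = {A, B, C, D, E, F, G}, which is every attribute, so {C, D} is a candidate key.
{C, F}⁺ = {A, B, C, D, E, F, G}, which is every attribute, so {C, F} is a candidate key.
{D, E}⁺ = {A, B, C, D, E, F, G}, which is every attribute, so {D, E} is a candidate key.
{E, F}⁺ = {A, B, C, D, E, F, G}, which is every attribute, so {E, F} is a candidate key.
Any other superkey properly contains one of these, so there are no further candidate keys.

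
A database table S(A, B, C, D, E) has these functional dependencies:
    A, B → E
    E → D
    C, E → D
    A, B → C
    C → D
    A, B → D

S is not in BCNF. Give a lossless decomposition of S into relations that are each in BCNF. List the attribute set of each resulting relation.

Candidate key of the original relation: {A, B}.
In {A, B, C, D, E}, {E} is not a superkey ({E}⁺ restricted to this set is {D, E}), so split on E → D into {D, E} and {A, B, C, E}.
{D, E} has no BCNF violation.
{A, B, C, E} has no BCNF violation.

{A, B, C, E}; {D, E}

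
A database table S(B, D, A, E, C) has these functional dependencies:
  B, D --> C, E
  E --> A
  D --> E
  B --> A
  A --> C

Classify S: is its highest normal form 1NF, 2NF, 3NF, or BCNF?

Candidate key: {B, D}. Prime attributes: {B, D}.
For E --> A we have {E}⁺ = {A, C, E}; {E} is not a superkey, so BCNF fails.
Because {A} is non-prime and the left side of E --> A is not a superkey, the relation is not in 3NF.
The proper key subset {B} of {B, D} determines non-prime {A, C}, so the relation is not even in 2NF.

1NF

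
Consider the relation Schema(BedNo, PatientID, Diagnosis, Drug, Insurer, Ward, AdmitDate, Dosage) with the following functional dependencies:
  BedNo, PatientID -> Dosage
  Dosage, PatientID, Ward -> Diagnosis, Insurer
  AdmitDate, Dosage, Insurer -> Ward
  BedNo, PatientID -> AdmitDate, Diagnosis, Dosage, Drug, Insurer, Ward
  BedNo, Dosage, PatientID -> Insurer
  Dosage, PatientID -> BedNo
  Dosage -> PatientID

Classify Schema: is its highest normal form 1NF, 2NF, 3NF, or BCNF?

BCNF

Candidate keys: {BedNo, PatientID}, {Dosage}. Prime attributes: {BedNo, Dosage, PatientID}.
Each dependency's left side is a superkey — BCNF holds.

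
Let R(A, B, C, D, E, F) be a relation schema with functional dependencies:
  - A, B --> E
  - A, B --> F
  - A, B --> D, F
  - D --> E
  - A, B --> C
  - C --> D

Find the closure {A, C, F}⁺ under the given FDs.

Start with {A, C, F}.
C --> D applies; add {D} → now {A, C, D, F}.
D --> E applies; add {E} → now {A, C, D, E, F}.
No further FD applies.

{A, C, D, E, F}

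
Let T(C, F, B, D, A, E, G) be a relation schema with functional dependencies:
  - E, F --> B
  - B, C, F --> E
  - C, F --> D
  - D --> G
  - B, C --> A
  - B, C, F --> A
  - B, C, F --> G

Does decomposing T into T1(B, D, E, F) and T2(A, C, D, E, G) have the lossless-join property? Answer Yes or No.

The shared attributes are {D, E} and {D, E}⁺ = {D, E, G}.
Neither T1 nor T2 is contained in that closure, so the decomposition is lossy.

No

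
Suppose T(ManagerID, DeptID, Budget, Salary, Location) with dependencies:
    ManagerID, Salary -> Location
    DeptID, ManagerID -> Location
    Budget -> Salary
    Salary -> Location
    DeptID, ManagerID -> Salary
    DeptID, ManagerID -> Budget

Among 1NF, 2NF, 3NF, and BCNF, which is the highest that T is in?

Candidate key: {DeptID, ManagerID}. Prime attributes: {DeptID, ManagerID}.
ManagerID, Salary -> Location: {ManagerID, Salary}⁺ = {Location, ManagerID, Salary}, which is not all of the attributes, so the left side is not a superkey — BCNF is violated.
ManagerID, Salary -> Location has non-prime {Location} on the right and a non-superkey on the left, so 3NF fails.
Checking every proper subset of each key, none determines a non-prime attribute — 2NF is satisfied.

2NF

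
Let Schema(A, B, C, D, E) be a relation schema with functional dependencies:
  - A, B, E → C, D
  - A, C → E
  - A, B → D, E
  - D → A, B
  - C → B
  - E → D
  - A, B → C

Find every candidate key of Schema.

{A, B}, {A, C}, {D}, {E}

{D}⁺ = {A, B, C, D, E} — all of the relation — so {D} is a candidate key.
{E}⁺ = {A, B, C, D, E} — all of the relation — so {E} is a candidate key.
{A, B}⁺ = {A, B, C, D, E} — all of the relation — so {A, B} is a candidate key.
{A, C}⁺ = {A, B, C, D, E} — all of the relation — so {A, C} is a candidate key.
Any other superkey properly contains one of these, so there are no further candidate keys.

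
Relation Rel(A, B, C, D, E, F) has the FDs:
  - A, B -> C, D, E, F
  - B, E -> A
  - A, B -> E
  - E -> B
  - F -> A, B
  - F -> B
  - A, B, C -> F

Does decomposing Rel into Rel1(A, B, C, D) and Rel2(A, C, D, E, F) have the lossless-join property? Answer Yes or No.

No

Common attributes: {A, C, D}; their closure is {A, C, D}.
Rel1 ⊄ {A, C, D} and Rel2 ⊄ {A, C, D}, so the split is lossy.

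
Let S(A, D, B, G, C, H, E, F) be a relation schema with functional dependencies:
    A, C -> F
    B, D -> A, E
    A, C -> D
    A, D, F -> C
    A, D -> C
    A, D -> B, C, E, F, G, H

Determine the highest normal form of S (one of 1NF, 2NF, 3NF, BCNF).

Candidate keys: {A, C}, {A, D}, {B, D}. Prime attributes: {A, B, C, D}.
Every FD has a superkey on the left, so the relation is in BCNF.

BCNF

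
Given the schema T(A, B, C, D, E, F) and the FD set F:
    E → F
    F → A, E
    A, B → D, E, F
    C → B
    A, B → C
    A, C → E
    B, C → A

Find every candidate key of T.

{C} is a candidate key since {C}⁺ = {A, B, C, D, E, F} covers every attribute.
{A, B} is a candidate key since {A, B}⁺ = {A, B, C, D, E, F} covers every attribute.
{B, E} is a candidate key since {B, E}⁺ = {A, B, C, D, E, F} covers every attribute.
{B, F} is a candidate key since {B, F}⁺ = {A, B, C, D, E, F} covers every attribute.
Any other superkey properly contains one of these, so there are no further candidate keys.

{A, B}, {B, E}, {B, F}, {C}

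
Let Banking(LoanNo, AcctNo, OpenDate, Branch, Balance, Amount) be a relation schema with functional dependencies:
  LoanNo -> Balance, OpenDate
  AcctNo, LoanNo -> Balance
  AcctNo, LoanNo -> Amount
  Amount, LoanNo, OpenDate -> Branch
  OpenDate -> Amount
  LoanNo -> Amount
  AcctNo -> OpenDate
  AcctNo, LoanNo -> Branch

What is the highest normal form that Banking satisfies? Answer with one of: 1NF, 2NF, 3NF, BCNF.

1NF

Candidate key: {AcctNo, LoanNo}. Prime attributes: {AcctNo, LoanNo}.
For LoanNo -> Balance, OpenDate we have {LoanNo}⁺ = {Amount, Balance, Branch, LoanNo, OpenDate}; {LoanNo} is not a superkey, so BCNF fails.
LoanNo -> Balance, OpenDate has non-prime {Balance, OpenDate} on the right and a non-superkey on the left, so 3NF fails.
The proper key subset {AcctNo} of {AcctNo, LoanNo} determines non-prime {Amount, OpenDate}, so the relation is not even in 2NF.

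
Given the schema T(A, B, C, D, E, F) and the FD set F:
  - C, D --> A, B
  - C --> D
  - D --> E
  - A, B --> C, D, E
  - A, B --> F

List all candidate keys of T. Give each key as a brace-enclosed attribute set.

{C}⁺ = {A, B, C, D, E, F} — all of the relation — so {C} is a candidate key.
{A, B}⁺ = {A, B, C, D, E, F} — all of the relation — so {A, B} is a candidate key.
Any other superkey properly contains one of these, so there are no further candidate keys.

{A, B}, {C}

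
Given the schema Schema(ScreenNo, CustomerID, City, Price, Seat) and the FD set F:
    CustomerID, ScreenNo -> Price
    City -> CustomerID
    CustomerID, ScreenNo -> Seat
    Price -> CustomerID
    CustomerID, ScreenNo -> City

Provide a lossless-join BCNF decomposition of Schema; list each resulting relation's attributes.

{City, CustomerID}; {City, Price, ScreenNo, Seat}

Candidate keys of the original relation: {City, ScreenNo}, {CustomerID, ScreenNo}, {Price, ScreenNo}.
{City, CustomerID, Price, ScreenNo, Seat}: {City} determines {City, CustomerID} here but is not a superkey — split on City -> CustomerID, giving {City, CustomerID} and {City, Price, ScreenNo, Seat}.
{City, CustomerID} has no BCNF violation.
{City, Price, ScreenNo, Seat} has no BCNF violation.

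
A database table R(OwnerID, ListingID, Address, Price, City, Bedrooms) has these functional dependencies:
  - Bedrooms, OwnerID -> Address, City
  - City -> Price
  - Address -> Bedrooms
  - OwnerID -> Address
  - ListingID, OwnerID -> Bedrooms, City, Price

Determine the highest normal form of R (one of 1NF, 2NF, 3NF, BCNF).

Candidate key: {ListingID, OwnerID}. Prime attributes: {ListingID, OwnerID}.
For Bedrooms, OwnerID -> Address, City we have {Bedrooms, OwnerID}⁺ = {Address, Bedrooms, City, OwnerID, Price}; {Bedrooms, OwnerID} is not a superkey, so BCNF fails.
Bedrooms, OwnerID -> Address, City has non-prime {Address, City} on the right and a non-superkey on the left, so 3NF fails.
{OwnerID} is a proper subset of the key {ListingID, OwnerID}, and {OwnerID}⁺ contains the non-prime attributes {Address, Bedrooms, City, Price} — a partial dependency, so 2NF is violated.

1NF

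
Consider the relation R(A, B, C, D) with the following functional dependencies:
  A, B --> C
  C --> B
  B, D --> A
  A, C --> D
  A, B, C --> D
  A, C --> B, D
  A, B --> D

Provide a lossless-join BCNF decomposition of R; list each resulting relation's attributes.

Candidate keys of the original relation: {A, B}, {A, C}, {B, D}, {C, D}.
{A, B, C, D}: {C} determines {B, C} here but is not a superkey — split on C --> B, giving {B, C} and {A, C, D}.
{B, C}: every determinant is a superkey — BCNF.
{A, C, D}: every determinant is a superkey — BCNF.

{A, C, D}; {B, C}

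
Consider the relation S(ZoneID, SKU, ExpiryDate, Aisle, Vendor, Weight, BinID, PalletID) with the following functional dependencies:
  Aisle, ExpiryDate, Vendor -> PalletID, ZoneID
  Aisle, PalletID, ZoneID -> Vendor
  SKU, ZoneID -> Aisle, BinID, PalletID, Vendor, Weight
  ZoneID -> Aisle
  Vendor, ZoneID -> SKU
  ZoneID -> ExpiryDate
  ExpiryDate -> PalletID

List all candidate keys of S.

{Aisle, ExpiryDate, Vendor}, {ZoneID}

{ZoneID} is a candidate key since {ZoneID}⁺ = {Aisle, BinID, ExpiryDate, PalletID, SKU, Vendor, Weight, ZoneID} covers every attribute.
{Aisle, ExpiryDate, Vendor} is a candidate key since {Aisle, ExpiryDate, Vendor}⁺ = {Aisle, BinID, ExpiryDate, PalletID, SKU, Vendor, Weight, ZoneID} covers every attribute.
Any other superkey properly contains one of these, so there are no further candidate keys.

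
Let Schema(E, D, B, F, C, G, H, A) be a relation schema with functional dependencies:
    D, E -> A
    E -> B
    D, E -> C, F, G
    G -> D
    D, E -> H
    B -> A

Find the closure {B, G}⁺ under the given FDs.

{A, B, D, G}

Start with {B, G}.
G -> D applies; add {D} → now {B, D, G}.
B -> A applies; add {A} → now {A, B, D, G}.
No further FD applies.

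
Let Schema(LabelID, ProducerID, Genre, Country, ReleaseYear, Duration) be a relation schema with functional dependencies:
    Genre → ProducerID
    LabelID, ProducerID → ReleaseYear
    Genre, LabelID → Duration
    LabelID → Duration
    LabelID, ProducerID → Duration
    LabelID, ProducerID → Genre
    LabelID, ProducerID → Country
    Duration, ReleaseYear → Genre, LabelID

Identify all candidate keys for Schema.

{Duration, ReleaseYear}, {Genre, LabelID}, {LabelID, ProducerID}, {LabelID, ReleaseYear}

{Duration, ReleaseYear} is a candidate key since {Duration, ReleaseYear}⁺ = {Country, Duration, Genre, LabelID, ProducerID, ReleaseYear} covers every attribute.
{Genre, LabelID} is a candidate key since {Genre, LabelID}⁺ = {Country, Duration, Genre, LabelID, ProducerID, ReleaseYear} covers every attribute.
{LabelID, ProducerID} is a candidate key since {LabelID, ProducerID}⁺ = {Country, Duration, Genre, LabelID, ProducerID, ReleaseYear} covers every attribute.
{LabelID, ReleaseYear} is a candidate key since {LabelID, ReleaseYear}⁺ = {Country, Duration, Genre, LabelID, ProducerID, ReleaseYear} covers every attribute.
Any other superkey properly contains one of these, so there are no further candidate keys.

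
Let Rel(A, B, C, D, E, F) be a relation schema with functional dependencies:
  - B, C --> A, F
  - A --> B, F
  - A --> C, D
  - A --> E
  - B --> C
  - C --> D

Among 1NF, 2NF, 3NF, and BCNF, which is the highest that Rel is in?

2NF

Candidate keys: {A}, {B}. Prime attributes: {A, B}.
C --> D breaks BCNF: {C}⁺ = {C, D}, so {C} is not a superkey.
Because {D} is non-prime and the left side of C --> D is not a superkey, the relation is not in 3NF.
Every candidate key is a single attribute, so no partial dependency is possible; 2NF holds.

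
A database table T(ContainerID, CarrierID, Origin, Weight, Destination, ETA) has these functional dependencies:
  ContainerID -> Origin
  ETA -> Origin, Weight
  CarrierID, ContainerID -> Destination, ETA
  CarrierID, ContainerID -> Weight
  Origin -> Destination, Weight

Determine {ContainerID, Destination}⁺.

Start with {ContainerID, Destination}.
ContainerID -> Origin applies; add {Origin} → now {ContainerID, Destination, Origin}.
Origin -> Destination, Weight applies; add {Weight} → now {ContainerID, Destination, Origin, Weight}.
No further FD applies.

{ContainerID, Destination, Origin, Weight}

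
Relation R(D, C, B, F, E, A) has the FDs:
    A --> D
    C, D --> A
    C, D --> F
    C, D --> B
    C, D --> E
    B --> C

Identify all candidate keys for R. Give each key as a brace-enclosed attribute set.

{A, B} is a candidate key since {A, B}⁺ = {A, B, C, D, E, F} covers every attribute.
{A, C} is a candidate key since {A, C}⁺ = {A, B, C, D, E, F} covers every attribute.
{B, D} is a candidate key since {B, D}⁺ = {A, B, C, D, E, F} covers every attribute.
{C, D} is a candidate key since {C, D}⁺ = {A, B, C, D, E, F} covers every attribute.
Any other superkey properly contains one of these, so there are no further candidate keys.

{A, B}, {A, C}, {B, D}, {C, D}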